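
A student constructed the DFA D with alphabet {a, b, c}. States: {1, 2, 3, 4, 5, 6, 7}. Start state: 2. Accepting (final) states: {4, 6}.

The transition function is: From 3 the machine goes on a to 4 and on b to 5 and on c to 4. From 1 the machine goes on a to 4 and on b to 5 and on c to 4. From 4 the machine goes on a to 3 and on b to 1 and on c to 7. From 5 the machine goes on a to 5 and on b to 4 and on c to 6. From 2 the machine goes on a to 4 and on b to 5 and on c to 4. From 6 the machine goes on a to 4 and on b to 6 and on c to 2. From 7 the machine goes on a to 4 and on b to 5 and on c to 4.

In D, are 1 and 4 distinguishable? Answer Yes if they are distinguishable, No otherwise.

Yes

Every state is reachable, so we keep all 7.
P0 = {4,6} | {1,2,3,5,7}.
Refine {4,6} on symbol a: members go to different blocks, giving {4} and {6}.
Refine {1,2,3,5,7} on symbol a: members go to different blocks, giving {1,2,3,7} and {5}.
No further refinement is possible. Final partition (4 blocks): {4} | {1,2,3,7} | {6} | {5}.
1 and 4 end up in different blocks, so they are distinguishable. For instance, the string 'ε' is accepted from only 4.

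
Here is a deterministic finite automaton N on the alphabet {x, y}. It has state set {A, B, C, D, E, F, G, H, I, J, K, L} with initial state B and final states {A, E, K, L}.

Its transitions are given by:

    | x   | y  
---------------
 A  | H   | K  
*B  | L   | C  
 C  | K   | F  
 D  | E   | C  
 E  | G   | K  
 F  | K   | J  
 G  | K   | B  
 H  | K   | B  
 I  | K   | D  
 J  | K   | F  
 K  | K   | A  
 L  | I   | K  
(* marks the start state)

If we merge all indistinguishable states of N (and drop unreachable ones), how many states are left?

All states are reachable from the start state.
Initial partition by acceptance: {A,E,K,L} | {B,C,D,F,G,H,I,J}.
Split {A,E,K,L} by δ(·,x) → {A,E,L} and {K}.
Split {B,C,D,F,G,H,I,J} by δ(·,x) → {C,F,G,H,I,J} and {B,D}.
Refine {C,F,G,H,I,J} on symbol y: members go to different blocks, giving {C,F,J} and {G,H,I}.
Stable partition: {A,E,L} | {C,F,J} | {K} | {B,D} | {G,H,I} — 5 equivalence classes.

5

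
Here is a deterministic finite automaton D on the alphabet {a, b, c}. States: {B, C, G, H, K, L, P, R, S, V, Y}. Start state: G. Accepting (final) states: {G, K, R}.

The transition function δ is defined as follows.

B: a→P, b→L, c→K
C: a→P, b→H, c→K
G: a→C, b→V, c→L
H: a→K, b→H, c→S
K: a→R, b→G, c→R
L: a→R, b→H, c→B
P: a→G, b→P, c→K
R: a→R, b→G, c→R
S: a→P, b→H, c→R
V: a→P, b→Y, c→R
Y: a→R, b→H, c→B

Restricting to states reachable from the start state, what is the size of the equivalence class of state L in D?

Start with accepting vs non-accepting: {G,K,R} | {B,C,H,L,P,S,V,Y}.
Refine {G,K,R} on symbol a: members go to different blocks, giving {K,R} and {G}.
On input a, block {B,C,H,L,P,S,V,Y} splits into {B,C,S,V} and {H,L,Y} and {P}.
Stable partition: {K,R} | {B,C,S,V} | {G} | {H,L,Y} | {P} — 5 equivalence classes.
The equivalence class containing L is {H,L,Y}, of size 3.

3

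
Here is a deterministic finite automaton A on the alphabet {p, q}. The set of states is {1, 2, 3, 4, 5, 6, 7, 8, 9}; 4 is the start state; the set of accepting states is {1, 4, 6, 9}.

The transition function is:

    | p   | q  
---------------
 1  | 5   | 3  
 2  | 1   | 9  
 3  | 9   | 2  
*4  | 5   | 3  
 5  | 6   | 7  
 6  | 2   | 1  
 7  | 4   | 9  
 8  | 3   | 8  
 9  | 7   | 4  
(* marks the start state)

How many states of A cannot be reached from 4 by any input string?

No path from 4 leads to 8; the other 8 states are all reachable.

1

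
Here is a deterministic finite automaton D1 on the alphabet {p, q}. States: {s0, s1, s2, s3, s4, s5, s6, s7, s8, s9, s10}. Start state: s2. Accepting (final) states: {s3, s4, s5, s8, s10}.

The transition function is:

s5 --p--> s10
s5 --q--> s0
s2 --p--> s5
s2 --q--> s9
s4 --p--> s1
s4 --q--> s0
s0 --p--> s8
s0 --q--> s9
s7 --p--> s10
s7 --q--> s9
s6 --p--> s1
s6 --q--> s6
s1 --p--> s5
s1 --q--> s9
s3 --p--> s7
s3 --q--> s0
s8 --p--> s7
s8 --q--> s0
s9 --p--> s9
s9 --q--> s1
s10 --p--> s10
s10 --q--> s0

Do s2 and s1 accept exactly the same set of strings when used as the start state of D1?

Yes

First remove the unreachable states {s3,s4,s6}; 8 states remain.
Start with accepting vs non-accepting: {s5,s8,s10} | {s0,s1,s2,s7,s9}.
On input p, block {s5,s8,s10} splits into {s5,s10} and {s8}.
On input p, block {s0,s1,s2,s7,s9} splits into {s1,s2,s7} and {s0} and {s9}.
No further refinement is possible. Final partition (5 blocks): {s5,s10} | {s1,s2,s7} | {s8} | {s0} | {s9}.
s2 and s1 lie in the same block of the stable partition, so they are equivalent — no string distinguishes them.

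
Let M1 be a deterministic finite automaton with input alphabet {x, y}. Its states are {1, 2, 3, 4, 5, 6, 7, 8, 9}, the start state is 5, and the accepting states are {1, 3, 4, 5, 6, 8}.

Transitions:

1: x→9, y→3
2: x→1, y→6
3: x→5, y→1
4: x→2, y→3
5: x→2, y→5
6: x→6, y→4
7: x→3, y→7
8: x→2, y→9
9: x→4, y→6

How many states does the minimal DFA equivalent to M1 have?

5

Reachable states from the start: {1,2,3,4,5,6,9}. Unreachable: {7,8} — drop them.
P0 = {1,3,4,5,6} | {2,9}.
Split {1,3,4,5,6} by δ(·,x) → {1,4,5} and {3,6}.
Refine {1,4,5} on symbol y: members go to different blocks, giving {1,4} and {5}.
Split {3,6} by δ(·,x) → {3} and {6}.
The partition is now stable with 5 blocks: {1,4} | {2,9} | {3} | {5} | {6}.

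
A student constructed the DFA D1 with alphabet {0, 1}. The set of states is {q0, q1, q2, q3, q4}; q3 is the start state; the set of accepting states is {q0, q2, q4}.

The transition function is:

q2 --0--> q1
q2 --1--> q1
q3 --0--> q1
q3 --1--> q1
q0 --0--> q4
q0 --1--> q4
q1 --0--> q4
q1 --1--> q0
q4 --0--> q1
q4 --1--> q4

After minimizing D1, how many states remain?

4

States {q2} cannot be reached from the start state, so discard them.
Start with accepting vs non-accepting: {q0,q4} | {q1,q3}.
Refine {q0,q4} on symbol 0: members go to different blocks, giving {q0} and {q4}.
Refine {q1,q3} on symbol 0: members go to different blocks, giving {q1} and {q3}.
The partition is now stable with 4 blocks: {q0} | {q1} | {q4} | {q3}.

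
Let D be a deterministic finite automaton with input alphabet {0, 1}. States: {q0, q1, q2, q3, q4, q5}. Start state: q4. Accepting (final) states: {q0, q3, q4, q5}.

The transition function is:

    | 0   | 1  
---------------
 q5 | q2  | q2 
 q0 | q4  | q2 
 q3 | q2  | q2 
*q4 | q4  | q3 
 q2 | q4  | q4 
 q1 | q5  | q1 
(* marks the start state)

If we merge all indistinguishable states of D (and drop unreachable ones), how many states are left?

3

Reachable states from the start: {q2,q3,q4}. Unreachable: {q0,q1,q5} — drop them.
Initial partition by acceptance: {q3,q4} | {q2}.
Refine {q3,q4} on symbol 0: members go to different blocks, giving {q3} and {q4}.
No further refinement is possible. Final partition (3 blocks): {q3} | {q2} | {q4}.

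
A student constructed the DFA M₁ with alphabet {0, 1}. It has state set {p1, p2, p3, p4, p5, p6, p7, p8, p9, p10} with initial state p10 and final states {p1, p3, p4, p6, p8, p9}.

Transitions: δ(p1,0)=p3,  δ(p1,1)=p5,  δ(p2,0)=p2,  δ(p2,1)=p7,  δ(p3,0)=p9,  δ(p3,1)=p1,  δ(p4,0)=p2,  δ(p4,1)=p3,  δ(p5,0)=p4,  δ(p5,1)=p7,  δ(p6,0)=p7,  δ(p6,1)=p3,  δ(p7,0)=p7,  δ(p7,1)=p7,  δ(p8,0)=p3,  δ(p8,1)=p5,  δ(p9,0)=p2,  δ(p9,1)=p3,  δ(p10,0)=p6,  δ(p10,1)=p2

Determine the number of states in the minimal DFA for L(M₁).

First remove the unreachable states {p8}; 9 states remain.
Start with accepting vs non-accepting: {p1,p3,p4,p6,p9} | {p2,p5,p7,p10}.
Refine {p1,p3,p4,p6,p9} on symbol 0: members go to different blocks, giving {p4,p6,p9} and {p1,p3}.
On input 0, block {p2,p5,p7,p10} splits into {p2,p7} and {p5,p10}.
Refine {p1,p3} on symbol 0: members go to different blocks, giving {p1} and {p3}.
The partition is now stable with 5 blocks: {p4,p6,p9} | {p2,p7} | {p1} | {p5,p10} | {p3}.

5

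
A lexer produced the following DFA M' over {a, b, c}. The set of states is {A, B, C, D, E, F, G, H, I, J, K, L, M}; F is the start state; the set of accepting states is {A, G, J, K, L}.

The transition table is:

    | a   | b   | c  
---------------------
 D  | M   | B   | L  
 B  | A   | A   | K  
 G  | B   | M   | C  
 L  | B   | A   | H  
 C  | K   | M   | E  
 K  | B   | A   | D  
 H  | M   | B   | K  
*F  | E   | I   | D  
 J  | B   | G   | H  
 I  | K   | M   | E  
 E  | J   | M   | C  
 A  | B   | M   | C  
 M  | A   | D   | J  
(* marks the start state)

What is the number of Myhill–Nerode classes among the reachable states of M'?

7

P0 = {A,G,J,K,L} | {B,C,D,E,F,H,I,M}.
On input b, block {A,G,J,K,L} splits into {J,K,L} and {A,G}.
On input a, block {B,C,D,E,F,H,I,M} splits into {C,E,I} and {D,F,H} and {B,M}.
On input a, block {D,F,H} splits into {D,H} and {F}.
Refine {B,M} on symbol b: members go to different blocks, giving {B} and {M}.
No further refinement is possible. Final partition (7 blocks): {J,K,L} | {C,E,I} | {A,G} | {D,H} | {B} | {F} | {M}.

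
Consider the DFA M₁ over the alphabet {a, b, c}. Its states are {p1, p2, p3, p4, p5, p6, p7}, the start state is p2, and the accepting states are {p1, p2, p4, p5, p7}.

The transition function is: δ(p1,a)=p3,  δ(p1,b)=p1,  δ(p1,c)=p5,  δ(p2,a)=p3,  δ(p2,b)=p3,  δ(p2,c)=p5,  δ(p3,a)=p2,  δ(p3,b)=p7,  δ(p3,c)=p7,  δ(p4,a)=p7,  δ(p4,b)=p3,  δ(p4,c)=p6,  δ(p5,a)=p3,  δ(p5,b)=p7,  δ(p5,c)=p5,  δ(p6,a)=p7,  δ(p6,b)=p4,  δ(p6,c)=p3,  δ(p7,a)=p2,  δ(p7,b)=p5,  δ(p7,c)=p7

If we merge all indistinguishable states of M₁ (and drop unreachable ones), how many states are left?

4

Reachable states from the start: {p2,p3,p5,p7}. Unreachable: {p1,p4,p6} — drop them.
Initial partition by acceptance: {p2,p5,p7} | {p3}.
On input a, block {p2,p5,p7} splits into {p2,p5} and {p7}.
On input b, block {p2,p5} splits into {p2} and {p5}.
No further refinement is possible. Final partition (4 blocks): {p2} | {p3} | {p7} | {p5}.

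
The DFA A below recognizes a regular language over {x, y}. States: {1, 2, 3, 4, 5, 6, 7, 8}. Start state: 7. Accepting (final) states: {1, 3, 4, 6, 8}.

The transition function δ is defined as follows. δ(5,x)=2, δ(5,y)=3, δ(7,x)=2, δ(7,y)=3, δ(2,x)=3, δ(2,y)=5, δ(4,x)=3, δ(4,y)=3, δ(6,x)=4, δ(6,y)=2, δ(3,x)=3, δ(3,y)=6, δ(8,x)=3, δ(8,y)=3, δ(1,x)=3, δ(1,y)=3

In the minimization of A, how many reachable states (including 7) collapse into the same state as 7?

2

States {1,8} cannot be reached from the start state, so discard them.
Initial partition by acceptance: {3,4,6} | {2,5,7}.
On input y, block {3,4,6} splits into {3,4} and {6}.
Split {3,4} by δ(·,y) → {3} and {4}.
On input x, block {2,5,7} splits into {5,7} and {2}.
Stable partition: {3} | {5,7} | {6} | {4} | {2} — 5 equivalence classes.
The equivalence class containing 7 is {5,7}, of size 2.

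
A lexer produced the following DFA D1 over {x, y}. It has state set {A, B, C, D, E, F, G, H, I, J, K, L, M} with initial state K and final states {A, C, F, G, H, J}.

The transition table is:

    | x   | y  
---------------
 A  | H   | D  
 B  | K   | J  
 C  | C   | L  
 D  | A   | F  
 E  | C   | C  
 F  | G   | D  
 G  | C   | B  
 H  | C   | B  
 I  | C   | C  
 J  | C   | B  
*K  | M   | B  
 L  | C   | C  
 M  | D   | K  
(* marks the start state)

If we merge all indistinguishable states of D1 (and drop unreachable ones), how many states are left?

8

First remove the unreachable states {E,I}; 11 states remain.
Initial partition by acceptance: {A,C,F,G,H,J} | {B,D,K,L,M}.
On input x, block {B,D,K,L,M} splits into {B,K,M} and {D,L}.
Refine {A,C,F,G,H,J} on symbol y: members go to different blocks, giving {A,C,F} and {G,H,J}.
On input x, block {A,C,F} splits into {A,F} and {C}.
Split {B,K,M} by δ(·,x) → {B,K} and {M}.
Split {B,K} by δ(·,x) → {B} and {K}.
Split {D,L} by δ(·,x) → {D} and {L}.
Stable partition: {A,F} | {B} | {D} | {G,H,J} | {C} | {M} | {K} | {L} — 8 equivalence classes.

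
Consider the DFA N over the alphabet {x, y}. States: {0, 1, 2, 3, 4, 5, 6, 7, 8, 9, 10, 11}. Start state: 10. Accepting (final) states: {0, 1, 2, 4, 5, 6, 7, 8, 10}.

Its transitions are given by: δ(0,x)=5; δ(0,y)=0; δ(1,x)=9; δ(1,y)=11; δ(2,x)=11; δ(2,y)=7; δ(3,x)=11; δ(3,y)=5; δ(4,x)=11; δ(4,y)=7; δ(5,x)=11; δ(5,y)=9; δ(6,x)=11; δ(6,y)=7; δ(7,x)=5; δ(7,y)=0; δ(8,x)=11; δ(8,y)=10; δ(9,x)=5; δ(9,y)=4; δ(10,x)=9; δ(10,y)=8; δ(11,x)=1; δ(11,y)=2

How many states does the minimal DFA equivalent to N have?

5

First remove the unreachable states {3,6}; 10 states remain.
Start with accepting vs non-accepting: {0,1,2,4,5,7,8,10} | {9,11}.
Refine {0,1,2,4,5,7,8,10} on symbol x: members go to different blocks, giving {1,2,4,5,8,10} and {0,7}.
On input y, block {1,2,4,5,8,10} splits into {1,5} and {2,4} and {8,10}.
No further refinement is possible. Final partition (5 blocks): {1,5} | {9,11} | {0,7} | {2,4} | {8,10}.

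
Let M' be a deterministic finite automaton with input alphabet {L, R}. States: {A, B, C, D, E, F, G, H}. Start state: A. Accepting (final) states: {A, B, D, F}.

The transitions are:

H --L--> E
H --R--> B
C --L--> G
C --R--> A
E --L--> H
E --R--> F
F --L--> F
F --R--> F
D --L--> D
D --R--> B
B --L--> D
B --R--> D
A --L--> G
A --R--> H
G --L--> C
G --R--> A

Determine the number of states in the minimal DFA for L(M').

Every state is reachable, so we keep all 8.
P0 = {A,B,D,F} | {C,E,G,H}.
Split {A,B,D,F} by δ(·,L) → {B,D,F} and {A}.
Split {C,E,G,H} by δ(·,R) → {C,G} and {E,H}.
The partition is now stable with 4 blocks: {B,D,F} | {C,G} | {A} | {E,H}.

4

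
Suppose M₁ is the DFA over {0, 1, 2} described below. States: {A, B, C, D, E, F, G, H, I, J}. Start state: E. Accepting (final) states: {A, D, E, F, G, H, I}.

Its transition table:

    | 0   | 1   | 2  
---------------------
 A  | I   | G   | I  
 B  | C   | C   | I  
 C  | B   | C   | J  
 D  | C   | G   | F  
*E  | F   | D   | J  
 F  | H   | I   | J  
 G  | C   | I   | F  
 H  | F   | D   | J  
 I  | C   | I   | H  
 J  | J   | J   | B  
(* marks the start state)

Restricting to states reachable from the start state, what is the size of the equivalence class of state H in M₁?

Reachable states from the start: {B,C,D,E,F,G,H,I,J}. Unreachable: {A} — drop them.
Initial partition by acceptance: {D,E,F,G,H,I} | {B,C,J}.
On input 0, block {D,E,F,G,H,I} splits into {D,G,I} and {E,F,H}.
Refine {B,C,J} on symbol 2: members go to different blocks, giving {C,J} and {B}.
Split {C,J} by δ(·,0) → {C} and {J}.
The partition is now stable with 5 blocks: {D,G,I} | {C} | {E,F,H} | {B} | {J}.
State H belongs to the block {E,F,H}, which has 3 states.

3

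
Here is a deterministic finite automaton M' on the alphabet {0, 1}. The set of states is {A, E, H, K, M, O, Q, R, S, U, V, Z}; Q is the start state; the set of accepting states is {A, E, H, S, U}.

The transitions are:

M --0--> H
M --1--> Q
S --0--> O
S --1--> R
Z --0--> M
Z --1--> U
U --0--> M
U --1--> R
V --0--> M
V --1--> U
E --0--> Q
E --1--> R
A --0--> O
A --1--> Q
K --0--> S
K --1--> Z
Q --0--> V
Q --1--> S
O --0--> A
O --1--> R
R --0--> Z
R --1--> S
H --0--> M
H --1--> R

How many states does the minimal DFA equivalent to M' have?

4

First remove the unreachable states {E,K}; 10 states remain.
Start with accepting vs non-accepting: {A,H,S,U} | {M,O,Q,R,V,Z}.
On input 0, block {M,O,Q,R,V,Z} splits into {Q,R,V,Z} and {M,O}.
Split {Q,R,V,Z} by δ(·,0) → {Q,R} and {V,Z}.
The partition is now stable with 4 blocks: {A,H,S,U} | {Q,R} | {M,O} | {V,Z}.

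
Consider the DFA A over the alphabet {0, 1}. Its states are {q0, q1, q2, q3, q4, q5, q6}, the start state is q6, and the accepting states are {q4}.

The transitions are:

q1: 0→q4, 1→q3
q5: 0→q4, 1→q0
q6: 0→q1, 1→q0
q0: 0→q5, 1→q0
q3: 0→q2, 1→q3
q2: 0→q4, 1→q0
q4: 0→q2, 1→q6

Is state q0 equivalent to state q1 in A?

No

Every state is reachable, so we keep all 7.
Initial partition by acceptance: {q4} | {q0,q1,q2,q3,q5,q6}.
Refine {q0,q1,q2,q3,q5,q6} on symbol 0: members go to different blocks, giving {q0,q3,q6} and {q1,q2,q5}.
Stable partition: {q4} | {q0,q3,q6} | {q1,q2,q5} — 3 equivalence classes.
q0 and q1 end up in different blocks, so they are distinguishable. For instance, the string '0' is accepted from only q1.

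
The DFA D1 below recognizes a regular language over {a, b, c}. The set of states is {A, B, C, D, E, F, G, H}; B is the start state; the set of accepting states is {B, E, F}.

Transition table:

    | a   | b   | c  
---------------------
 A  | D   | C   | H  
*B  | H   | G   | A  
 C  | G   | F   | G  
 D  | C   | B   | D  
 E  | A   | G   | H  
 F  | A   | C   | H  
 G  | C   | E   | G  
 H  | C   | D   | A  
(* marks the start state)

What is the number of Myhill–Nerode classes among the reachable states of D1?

Start with accepting vs non-accepting: {B,E,F} | {A,C,D,G,H}.
On input b, block {A,C,D,G,H} splits into {C,D,G} and {A,H}.
The partition is now stable with 3 blocks: {B,E,F} | {C,D,G} | {A,H}.

3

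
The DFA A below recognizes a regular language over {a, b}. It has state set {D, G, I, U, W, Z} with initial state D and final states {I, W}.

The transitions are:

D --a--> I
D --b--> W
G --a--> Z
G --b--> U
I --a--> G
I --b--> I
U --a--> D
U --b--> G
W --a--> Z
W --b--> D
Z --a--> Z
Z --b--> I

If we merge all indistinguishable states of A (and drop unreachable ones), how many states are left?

6

All states are reachable from the start state.
Initial partition by acceptance: {I,W} | {D,G,U,Z}.
On input b, block {I,W} splits into {W} and {I}.
Split {D,G,U,Z} by δ(·,a) → {G,U,Z} and {D}.
On input a, block {G,U,Z} splits into {G,Z} and {U}.
Refine {G,Z} on symbol b: members go to different blocks, giving {Z} and {G}.
The partition is now stable with 6 blocks: {W} | {Z} | {I} | {D} | {U} | {G}.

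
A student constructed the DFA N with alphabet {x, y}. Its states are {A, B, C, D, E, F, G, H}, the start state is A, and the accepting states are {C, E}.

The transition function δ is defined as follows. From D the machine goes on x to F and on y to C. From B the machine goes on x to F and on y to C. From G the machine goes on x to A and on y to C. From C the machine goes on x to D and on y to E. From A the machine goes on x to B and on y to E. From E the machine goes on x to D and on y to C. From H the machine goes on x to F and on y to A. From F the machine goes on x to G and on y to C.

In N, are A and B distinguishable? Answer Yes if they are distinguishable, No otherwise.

States {H} cannot be reached from the start state, so discard them.
Initial partition by acceptance: {C,E} | {A,B,D,F,G}.
Stable partition: {C,E} | {A,B,D,F,G} — 2 equivalence classes.
A and B lie in the same block of the stable partition, so they are equivalent — no string distinguishes them.

No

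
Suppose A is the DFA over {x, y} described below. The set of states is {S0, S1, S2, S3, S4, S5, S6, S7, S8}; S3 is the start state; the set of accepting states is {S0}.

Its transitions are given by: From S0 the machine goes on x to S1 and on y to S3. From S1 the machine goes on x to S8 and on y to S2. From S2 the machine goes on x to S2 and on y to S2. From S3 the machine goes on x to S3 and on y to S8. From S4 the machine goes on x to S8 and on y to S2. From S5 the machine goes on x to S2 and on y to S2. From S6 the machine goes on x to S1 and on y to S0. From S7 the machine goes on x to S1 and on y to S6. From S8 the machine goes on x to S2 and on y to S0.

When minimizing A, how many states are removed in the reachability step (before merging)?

No path from S3 leads to S4, S5, S6, S7; the other 5 states are all reachable.

4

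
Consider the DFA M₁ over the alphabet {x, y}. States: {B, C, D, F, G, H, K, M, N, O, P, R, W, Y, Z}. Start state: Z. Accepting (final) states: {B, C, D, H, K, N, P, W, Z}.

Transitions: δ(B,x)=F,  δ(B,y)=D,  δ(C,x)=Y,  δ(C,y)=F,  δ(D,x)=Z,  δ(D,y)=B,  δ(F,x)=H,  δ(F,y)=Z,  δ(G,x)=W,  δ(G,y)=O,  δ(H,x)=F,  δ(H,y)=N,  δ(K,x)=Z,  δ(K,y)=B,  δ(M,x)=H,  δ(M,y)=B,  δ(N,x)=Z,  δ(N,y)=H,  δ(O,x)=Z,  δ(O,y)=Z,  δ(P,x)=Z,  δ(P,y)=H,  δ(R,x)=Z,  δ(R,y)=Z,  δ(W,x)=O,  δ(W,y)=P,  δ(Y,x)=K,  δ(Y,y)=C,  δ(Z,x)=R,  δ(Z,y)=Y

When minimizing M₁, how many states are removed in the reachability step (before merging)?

5

No path from Z leads to G, M, O, P, W; the other 10 states are all reachable.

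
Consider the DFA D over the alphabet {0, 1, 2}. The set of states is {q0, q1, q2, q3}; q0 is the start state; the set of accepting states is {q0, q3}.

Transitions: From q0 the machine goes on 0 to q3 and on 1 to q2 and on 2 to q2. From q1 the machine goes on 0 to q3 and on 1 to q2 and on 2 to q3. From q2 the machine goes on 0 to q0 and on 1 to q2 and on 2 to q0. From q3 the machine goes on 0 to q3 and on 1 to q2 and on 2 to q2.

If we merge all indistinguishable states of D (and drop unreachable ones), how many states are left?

2

Reachable states from the start: {q0,q2,q3}. Unreachable: {q1} — drop them.
Start with accepting vs non-accepting: {q0,q3} | {q2}.
The partition is now stable with 2 blocks: {q0,q3} | {q2}.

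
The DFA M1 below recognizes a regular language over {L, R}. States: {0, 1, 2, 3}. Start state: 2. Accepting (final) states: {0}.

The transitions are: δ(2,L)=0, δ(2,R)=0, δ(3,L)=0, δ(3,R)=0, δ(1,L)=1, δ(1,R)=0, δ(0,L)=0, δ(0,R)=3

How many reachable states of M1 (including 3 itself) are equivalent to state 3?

Reachable states from the start: {0,2,3}. Unreachable: {1} — drop them.
Start with accepting vs non-accepting: {0} | {2,3}.
No further refinement is possible. Final partition (2 blocks): {0} | {2,3}.
State 3 belongs to the block {2,3}, which has 2 states.

2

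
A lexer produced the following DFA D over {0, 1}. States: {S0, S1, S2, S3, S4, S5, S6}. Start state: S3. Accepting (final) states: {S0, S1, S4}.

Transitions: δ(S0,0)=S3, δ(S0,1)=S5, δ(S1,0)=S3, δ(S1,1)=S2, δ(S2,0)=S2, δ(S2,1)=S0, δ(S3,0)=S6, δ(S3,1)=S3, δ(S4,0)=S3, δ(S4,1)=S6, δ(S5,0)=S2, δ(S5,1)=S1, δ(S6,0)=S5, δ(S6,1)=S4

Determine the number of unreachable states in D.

Every one of the 7 states is reachable from S3.

0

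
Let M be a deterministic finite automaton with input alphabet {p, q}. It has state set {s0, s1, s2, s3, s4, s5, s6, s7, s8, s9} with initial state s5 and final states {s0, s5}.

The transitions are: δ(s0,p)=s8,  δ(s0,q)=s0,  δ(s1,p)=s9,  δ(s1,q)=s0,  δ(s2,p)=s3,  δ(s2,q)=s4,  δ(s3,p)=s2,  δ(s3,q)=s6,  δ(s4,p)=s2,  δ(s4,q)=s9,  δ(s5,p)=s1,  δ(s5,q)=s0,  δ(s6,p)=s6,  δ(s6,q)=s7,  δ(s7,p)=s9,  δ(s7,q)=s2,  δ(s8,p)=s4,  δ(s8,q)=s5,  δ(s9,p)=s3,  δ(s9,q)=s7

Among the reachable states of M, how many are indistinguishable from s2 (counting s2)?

Every state is reachable, so we keep all 10.
P0 = {s0,s5} | {s1,s2,s3,s4,s6,s7,s8,s9}.
Split {s1,s2,s3,s4,s6,s7,s8,s9} by δ(·,q) → {s2,s3,s4,s6,s7,s9} and {s1,s8}.
Stable partition: {s0,s5} | {s2,s3,s4,s6,s7,s9} | {s1,s8} — 3 equivalence classes.
State s2 belongs to the block {s2,s3,s4,s6,s7,s9}, which has 6 states.

6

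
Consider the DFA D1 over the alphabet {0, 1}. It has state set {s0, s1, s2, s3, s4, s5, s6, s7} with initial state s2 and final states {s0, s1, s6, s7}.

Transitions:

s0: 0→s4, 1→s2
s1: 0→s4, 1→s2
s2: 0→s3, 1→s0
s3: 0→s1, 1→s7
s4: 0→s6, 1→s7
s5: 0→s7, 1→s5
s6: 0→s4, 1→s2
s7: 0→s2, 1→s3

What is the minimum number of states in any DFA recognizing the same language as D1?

First remove the unreachable states {s5}; 7 states remain.
Start with accepting vs non-accepting: {s0,s1,s6,s7} | {s2,s3,s4}.
Refine {s2,s3,s4} on symbol 0: members go to different blocks, giving {s3,s4} and {s2}.
Split {s0,s1,s6,s7} by δ(·,0) → {s0,s1,s6} and {s7}.
No further refinement is possible. Final partition (4 blocks): {s0,s1,s6} | {s3,s4} | {s2} | {s7}.

4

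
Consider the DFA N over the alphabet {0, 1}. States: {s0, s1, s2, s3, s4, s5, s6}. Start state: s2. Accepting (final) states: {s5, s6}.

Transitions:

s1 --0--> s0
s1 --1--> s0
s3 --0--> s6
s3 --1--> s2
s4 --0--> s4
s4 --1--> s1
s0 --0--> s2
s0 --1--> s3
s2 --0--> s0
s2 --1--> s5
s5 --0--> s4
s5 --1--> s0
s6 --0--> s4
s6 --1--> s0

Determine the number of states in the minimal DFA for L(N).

Initial partition by acceptance: {s5,s6} | {s0,s1,s2,s3,s4}.
Split {s0,s1,s2,s3,s4} by δ(·,0) → {s0,s1,s2,s4} and {s3}.
Split {s0,s1,s2,s4} by δ(·,1) → {s1,s4} and {s0} and {s2}.
Split {s1,s4} by δ(·,0) → {s1} and {s4}.
Stable partition: {s5,s6} | {s1} | {s3} | {s0} | {s2} | {s4} — 6 equivalence classes.

6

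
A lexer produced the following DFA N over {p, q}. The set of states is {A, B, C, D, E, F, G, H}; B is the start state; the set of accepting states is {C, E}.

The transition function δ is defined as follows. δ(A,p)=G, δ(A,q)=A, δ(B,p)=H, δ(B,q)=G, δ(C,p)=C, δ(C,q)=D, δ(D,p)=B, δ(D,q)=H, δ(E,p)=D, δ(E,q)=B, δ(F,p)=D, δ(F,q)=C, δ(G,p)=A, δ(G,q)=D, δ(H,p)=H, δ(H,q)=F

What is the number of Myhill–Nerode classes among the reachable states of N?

First remove the unreachable states {E}; 7 states remain.
P0 = {C} | {A,B,D,F,G,H}.
On input q, block {A,B,D,F,G,H} splits into {A,B,D,G,H} and {F}.
Split {A,B,D,G,H} by δ(·,q) → {A,B,D,G} and {H}.
On input p, block {A,B,D,G} splits into {A,D,G} and {B}.
Split {A,D,G} by δ(·,p) → {A,G} and {D}.
On input q, block {A,G} splits into {A} and {G}.
The partition is now stable with 7 blocks: {C} | {A} | {F} | {H} | {B} | {D} | {G}.

7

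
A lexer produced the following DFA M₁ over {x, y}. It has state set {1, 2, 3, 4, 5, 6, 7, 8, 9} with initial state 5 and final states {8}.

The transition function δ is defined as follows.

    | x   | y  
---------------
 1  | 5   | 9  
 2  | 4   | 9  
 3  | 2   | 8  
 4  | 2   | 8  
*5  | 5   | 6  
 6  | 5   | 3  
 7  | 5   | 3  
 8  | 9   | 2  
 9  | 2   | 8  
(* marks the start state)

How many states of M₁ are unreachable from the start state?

2

BFS from 5 reaches {2, 3, 4, 5, 6, 8, 9}; the 2 state(s) 1, 7 are never visited.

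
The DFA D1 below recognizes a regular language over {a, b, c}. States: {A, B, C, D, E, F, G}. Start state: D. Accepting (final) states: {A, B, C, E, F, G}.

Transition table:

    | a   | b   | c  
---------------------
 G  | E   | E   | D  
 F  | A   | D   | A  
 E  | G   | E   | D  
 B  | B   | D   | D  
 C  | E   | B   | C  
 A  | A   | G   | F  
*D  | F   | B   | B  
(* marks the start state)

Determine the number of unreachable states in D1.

1

Starting at D and following transitions, the reachable set is {A, B, D, E, F, G}. That leaves C unreachable — 1 in total.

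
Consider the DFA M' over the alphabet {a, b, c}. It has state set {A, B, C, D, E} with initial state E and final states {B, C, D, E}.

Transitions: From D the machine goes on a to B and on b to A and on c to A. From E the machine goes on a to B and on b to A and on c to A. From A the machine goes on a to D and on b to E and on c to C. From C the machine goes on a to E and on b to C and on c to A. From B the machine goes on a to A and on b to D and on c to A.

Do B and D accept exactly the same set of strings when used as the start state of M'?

No

Start with accepting vs non-accepting: {B,C,D,E} | {A}.
Refine {B,C,D,E} on symbol a: members go to different blocks, giving {C,D,E} and {B}.
Split {C,D,E} by δ(·,a) → {D,E} and {C}.
No further refinement is possible. Final partition (4 blocks): {D,E} | {A} | {B} | {C}.
B and D end up in different blocks, so they are distinguishable. For instance, the string 'a' is accepted from only D.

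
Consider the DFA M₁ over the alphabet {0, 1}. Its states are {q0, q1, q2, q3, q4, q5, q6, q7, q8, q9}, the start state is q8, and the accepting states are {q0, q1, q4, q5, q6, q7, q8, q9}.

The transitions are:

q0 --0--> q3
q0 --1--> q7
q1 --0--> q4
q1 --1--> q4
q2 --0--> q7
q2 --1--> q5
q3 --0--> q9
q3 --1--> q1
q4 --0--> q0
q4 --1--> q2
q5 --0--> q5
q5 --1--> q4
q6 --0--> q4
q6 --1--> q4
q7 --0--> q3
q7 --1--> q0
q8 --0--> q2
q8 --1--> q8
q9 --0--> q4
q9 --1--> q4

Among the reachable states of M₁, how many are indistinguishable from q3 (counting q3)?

States {q6} cannot be reached from the start state, so discard them.
Initial partition by acceptance: {q0,q1,q4,q5,q7,q8,q9} | {q2,q3}.
Split {q0,q1,q4,q5,q7,q8,q9} by δ(·,0) → {q1,q4,q5,q9} and {q0,q7,q8}.
Split {q1,q4,q5,q9} by δ(·,0) → {q1,q5,q9} and {q4}.
Split {q1,q5,q9} by δ(·,0) → {q1,q9} and {q5}.
Split {q2,q3} by δ(·,0) → {q2} and {q3}.
Split {q0,q7,q8} by δ(·,0) → {q0,q7} and {q8}.
No further refinement is possible. Final partition (7 blocks): {q1,q9} | {q2} | {q0,q7} | {q4} | {q5} | {q3} | {q8}.
The equivalence class containing q3 is {q3}, of size 1.

1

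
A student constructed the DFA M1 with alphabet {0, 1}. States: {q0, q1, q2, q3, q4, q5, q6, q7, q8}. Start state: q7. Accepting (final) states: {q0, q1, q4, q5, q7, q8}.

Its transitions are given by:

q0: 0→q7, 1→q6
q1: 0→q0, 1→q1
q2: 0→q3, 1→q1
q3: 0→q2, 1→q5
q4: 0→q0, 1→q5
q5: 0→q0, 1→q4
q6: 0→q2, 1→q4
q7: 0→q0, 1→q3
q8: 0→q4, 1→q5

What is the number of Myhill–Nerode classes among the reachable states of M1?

3

First remove the unreachable states {q8}; 8 states remain.
Initial partition by acceptance: {q0,q1,q4,q5,q7} | {q2,q3,q6}.
Refine {q0,q1,q4,q5,q7} on symbol 1: members go to different blocks, giving {q1,q4,q5} and {q0,q7}.
No further refinement is possible. Final partition (3 blocks): {q1,q4,q5} | {q2,q3,q6} | {q0,q7}.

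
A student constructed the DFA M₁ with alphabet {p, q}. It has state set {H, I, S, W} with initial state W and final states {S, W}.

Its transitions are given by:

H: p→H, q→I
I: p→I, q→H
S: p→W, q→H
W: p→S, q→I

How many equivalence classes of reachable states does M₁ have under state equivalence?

2

Every state is reachable, so we keep all 4.
Start with accepting vs non-accepting: {S,W} | {H,I}.
Stable partition: {S,W} | {H,I} — 2 equivalence classes.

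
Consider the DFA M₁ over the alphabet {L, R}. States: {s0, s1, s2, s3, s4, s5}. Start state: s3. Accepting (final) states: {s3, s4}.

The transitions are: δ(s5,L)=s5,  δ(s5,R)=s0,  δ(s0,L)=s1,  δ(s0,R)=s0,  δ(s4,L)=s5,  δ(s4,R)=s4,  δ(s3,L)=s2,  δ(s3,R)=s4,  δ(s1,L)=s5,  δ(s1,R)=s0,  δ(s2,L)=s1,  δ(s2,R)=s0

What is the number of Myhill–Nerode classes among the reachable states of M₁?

P0 = {s3,s4} | {s0,s1,s2,s5}.
The partition is now stable with 2 blocks: {s3,s4} | {s0,s1,s2,s5}.

2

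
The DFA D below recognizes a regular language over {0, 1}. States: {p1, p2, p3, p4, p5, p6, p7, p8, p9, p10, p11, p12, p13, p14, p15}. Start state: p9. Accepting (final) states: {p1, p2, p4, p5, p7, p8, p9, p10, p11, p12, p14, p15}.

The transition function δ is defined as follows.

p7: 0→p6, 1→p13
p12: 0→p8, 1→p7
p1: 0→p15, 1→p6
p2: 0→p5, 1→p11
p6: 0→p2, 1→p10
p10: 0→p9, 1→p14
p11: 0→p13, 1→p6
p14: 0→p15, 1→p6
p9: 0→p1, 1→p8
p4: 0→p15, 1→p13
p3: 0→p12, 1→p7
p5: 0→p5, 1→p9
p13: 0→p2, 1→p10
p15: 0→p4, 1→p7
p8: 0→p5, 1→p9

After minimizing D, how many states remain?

Reachable states from the start: {p1,p2,p4,p5,p6,p7,p8,p9,p10,p11,p13,p14,p15}. Unreachable: {p3,p12} — drop them.
P0 = {p1,p2,p4,p5,p7,p8,p9,p10,p11,p14,p15} | {p6,p13}.
Split {p1,p2,p4,p5,p7,p8,p9,p10,p11,p14,p15} by δ(·,0) → {p1,p2,p4,p5,p8,p9,p10,p14,p15} and {p7,p11}.
On input 1, block {p1,p2,p4,p5,p8,p9,p10,p14,p15} splits into {p5,p8,p9,p10} and {p1,p4,p14} and {p2,p15}.
Split {p5,p8,p9,p10} by δ(·,0) → {p5,p8,p10} and {p9}.
On input 0, block {p5,p8,p10} splits into {p5,p8} and {p10}.
On input 0, block {p2,p15} splits into {p2} and {p15}.
The partition is now stable with 8 blocks: {p5,p8} | {p6,p13} | {p7,p11} | {p1,p4,p14} | {p2} | {p9} | {p10} | {p15}.

8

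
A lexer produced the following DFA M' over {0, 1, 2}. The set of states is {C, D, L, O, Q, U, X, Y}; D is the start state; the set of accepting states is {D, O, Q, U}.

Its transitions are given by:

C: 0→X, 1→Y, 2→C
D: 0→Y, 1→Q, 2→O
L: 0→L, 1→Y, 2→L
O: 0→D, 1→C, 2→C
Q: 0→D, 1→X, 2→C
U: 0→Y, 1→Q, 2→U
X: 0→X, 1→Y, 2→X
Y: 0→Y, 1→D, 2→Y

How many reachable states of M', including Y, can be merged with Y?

Reachable states from the start: {C,D,O,Q,X,Y}. Unreachable: {L,U} — drop them.
Initial partition by acceptance: {D,O,Q} | {C,X,Y}.
On input 0, block {D,O,Q} splits into {O,Q} and {D}.
Split {C,X,Y} by δ(·,1) → {C,X} and {Y}.
The partition is now stable with 4 blocks: {O,Q} | {C,X} | {D} | {Y}.
State Y belongs to the block {Y}, which has 1 states.

1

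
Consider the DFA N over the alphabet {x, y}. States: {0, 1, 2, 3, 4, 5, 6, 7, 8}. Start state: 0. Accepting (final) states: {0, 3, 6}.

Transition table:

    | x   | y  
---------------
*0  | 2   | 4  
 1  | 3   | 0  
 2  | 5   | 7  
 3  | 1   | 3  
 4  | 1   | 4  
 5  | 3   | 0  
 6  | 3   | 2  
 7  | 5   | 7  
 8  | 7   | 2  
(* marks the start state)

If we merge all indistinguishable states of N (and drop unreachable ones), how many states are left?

Reachable states from the start: {0,1,2,3,4,5,7}. Unreachable: {6,8} — drop them.
Initial partition by acceptance: {0,3} | {1,2,4,5,7}.
Split {0,3} by δ(·,y) → {0} and {3}.
On input x, block {1,2,4,5,7} splits into {2,4,7} and {1,5}.
Stable partition: {0} | {2,4,7} | {3} | {1,5} — 4 equivalence classes.

4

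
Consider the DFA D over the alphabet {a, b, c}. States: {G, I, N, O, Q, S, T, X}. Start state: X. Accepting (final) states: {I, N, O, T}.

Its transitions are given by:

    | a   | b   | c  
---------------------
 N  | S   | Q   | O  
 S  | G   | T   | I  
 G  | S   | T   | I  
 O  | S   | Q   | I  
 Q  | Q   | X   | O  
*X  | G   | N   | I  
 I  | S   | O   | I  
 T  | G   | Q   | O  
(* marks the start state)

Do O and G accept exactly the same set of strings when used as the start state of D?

Initial partition by acceptance: {I,N,O,T} | {G,Q,S,X}.
Refine {I,N,O,T} on symbol b: members go to different blocks, giving {N,O,T} and {I}.
Refine {N,O,T} on symbol c: members go to different blocks, giving {N,T} and {O}.
On input b, block {G,Q,S,X} splits into {G,S,X} and {Q}.
Stable partition: {N,T} | {G,S,X} | {I} | {O} | {Q} — 5 equivalence classes.
O and G end up in different blocks, so they are distinguishable. For instance, the string 'ε' is accepted from only O.

No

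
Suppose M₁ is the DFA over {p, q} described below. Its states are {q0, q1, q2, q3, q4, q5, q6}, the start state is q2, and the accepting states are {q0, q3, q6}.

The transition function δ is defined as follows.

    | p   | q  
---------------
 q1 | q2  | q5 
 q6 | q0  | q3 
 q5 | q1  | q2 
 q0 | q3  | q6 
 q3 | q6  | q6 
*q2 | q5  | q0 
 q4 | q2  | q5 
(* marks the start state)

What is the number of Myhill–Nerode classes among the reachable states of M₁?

4

First remove the unreachable states {q4}; 6 states remain.
Start with accepting vs non-accepting: {q0,q3,q6} | {q1,q2,q5}.
Split {q1,q2,q5} by δ(·,q) → {q1,q5} and {q2}.
Refine {q1,q5} on symbol p: members go to different blocks, giving {q1} and {q5}.
The partition is now stable with 4 blocks: {q0,q3,q6} | {q1} | {q2} | {q5}.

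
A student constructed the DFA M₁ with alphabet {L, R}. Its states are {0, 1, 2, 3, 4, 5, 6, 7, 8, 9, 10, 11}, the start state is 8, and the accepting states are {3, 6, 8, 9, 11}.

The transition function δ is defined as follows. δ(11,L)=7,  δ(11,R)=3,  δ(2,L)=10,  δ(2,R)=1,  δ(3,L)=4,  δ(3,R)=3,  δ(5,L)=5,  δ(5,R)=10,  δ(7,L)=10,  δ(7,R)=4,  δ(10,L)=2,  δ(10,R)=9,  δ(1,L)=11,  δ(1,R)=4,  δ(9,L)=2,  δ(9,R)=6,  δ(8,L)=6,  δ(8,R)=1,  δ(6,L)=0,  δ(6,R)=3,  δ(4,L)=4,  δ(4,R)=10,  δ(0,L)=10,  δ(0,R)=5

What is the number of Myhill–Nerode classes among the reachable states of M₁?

9

Initial partition by acceptance: {3,6,8,9,11} | {0,1,2,4,5,7,10}.
Split {3,6,8,9,11} by δ(·,L) → {3,6,9,11} and {8}.
Refine {0,1,2,4,5,7,10} on symbol L: members go to different blocks, giving {0,2,4,5,7,10} and {1}.
Split {0,2,4,5,7,10} by δ(·,R) → {0,4,5,7} and {2} and {10}.
Split {3,6,9,11} by δ(·,L) → {3,6,11} and {9}.
Refine {0,4,5,7} on symbol L: members go to different blocks, giving {0,7} and {4,5}.
Refine {3,6,11} on symbol L: members go to different blocks, giving {6,11} and {3}.
Stable partition: {6,11} | {0,7} | {8} | {1} | {2} | {10} | {9} | {4,5} | {3} — 9 equivalence classes.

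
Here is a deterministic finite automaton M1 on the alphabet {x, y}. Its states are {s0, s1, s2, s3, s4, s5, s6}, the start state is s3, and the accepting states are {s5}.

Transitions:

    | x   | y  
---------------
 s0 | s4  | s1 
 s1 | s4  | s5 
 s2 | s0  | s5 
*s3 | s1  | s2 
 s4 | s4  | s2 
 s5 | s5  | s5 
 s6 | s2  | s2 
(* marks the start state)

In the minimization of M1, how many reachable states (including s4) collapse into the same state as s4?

First remove the unreachable states {s6}; 6 states remain.
Initial partition by acceptance: {s5} | {s0,s1,s2,s3,s4}.
On input y, block {s0,s1,s2,s3,s4} splits into {s0,s3,s4} and {s1,s2}.
On input x, block {s0,s3,s4} splits into {s0,s4} and {s3}.
The partition is now stable with 4 blocks: {s5} | {s0,s4} | {s1,s2} | {s3}.
State s4 belongs to the block {s0,s4}, which has 2 states.

2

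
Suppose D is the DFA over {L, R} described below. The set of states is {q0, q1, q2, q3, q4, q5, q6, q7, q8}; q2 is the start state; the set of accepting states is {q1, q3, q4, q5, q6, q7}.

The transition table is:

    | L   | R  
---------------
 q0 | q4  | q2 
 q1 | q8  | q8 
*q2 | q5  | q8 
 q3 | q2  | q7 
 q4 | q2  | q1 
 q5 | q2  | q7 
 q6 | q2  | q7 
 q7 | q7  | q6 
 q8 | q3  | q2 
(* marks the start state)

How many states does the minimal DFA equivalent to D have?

First remove the unreachable states {q0,q1,q4}; 6 states remain.
Start with accepting vs non-accepting: {q3,q5,q6,q7} | {q2,q8}.
Split {q3,q5,q6,q7} by δ(·,L) → {q3,q5,q6} and {q7}.
Stable partition: {q3,q5,q6} | {q2,q8} | {q7} — 3 equivalence classes.

3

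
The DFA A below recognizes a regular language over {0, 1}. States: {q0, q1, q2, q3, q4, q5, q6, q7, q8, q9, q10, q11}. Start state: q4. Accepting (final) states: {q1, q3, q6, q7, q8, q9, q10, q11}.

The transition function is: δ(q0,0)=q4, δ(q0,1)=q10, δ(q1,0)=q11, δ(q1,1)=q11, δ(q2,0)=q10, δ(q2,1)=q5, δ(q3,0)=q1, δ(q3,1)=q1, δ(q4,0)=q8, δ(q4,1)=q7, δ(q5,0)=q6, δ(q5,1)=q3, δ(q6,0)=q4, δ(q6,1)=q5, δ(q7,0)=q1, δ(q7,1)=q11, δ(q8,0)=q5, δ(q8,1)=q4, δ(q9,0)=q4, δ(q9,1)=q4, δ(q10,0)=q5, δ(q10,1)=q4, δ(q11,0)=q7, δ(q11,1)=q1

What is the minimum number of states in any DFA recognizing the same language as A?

First remove the unreachable states {q0,q2,q9,q10}; 8 states remain.
Initial partition by acceptance: {q1,q3,q6,q7,q8,q11} | {q4,q5}.
Refine {q1,q3,q6,q7,q8,q11} on symbol 0: members go to different blocks, giving {q1,q3,q7,q11} and {q6,q8}.
The partition is now stable with 3 blocks: {q1,q3,q7,q11} | {q4,q5} | {q6,q8}.

3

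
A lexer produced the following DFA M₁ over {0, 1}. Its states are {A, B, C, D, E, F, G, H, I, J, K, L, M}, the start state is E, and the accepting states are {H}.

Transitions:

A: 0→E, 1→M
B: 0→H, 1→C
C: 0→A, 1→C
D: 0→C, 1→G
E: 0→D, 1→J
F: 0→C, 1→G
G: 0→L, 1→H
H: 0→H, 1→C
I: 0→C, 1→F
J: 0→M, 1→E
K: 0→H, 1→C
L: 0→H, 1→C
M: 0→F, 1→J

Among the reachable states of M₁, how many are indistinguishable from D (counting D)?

2

First remove the unreachable states {B,I,K}; 10 states remain.
P0 = {H} | {A,C,D,E,F,G,J,L,M}.
Refine {A,C,D,E,F,G,J,L,M} on symbol 0: members go to different blocks, giving {A,C,D,E,F,G,J,M} and {L}.
Refine {A,C,D,E,F,G,J,M} on symbol 0: members go to different blocks, giving {A,C,D,E,F,J,M} and {G}.
On input 1, block {A,C,D,E,F,J,M} splits into {A,C,E,J,M} and {D,F}.
Split {A,C,E,J,M} by δ(·,0) → {A,C,J} and {E,M}.
On input 0, block {A,C,J} splits into {A,J} and {C}.
The partition is now stable with 7 blocks: {H} | {A,J} | {L} | {G} | {D,F} | {E,M} | {C}.
The equivalence class containing D is {D,F}, of size 2.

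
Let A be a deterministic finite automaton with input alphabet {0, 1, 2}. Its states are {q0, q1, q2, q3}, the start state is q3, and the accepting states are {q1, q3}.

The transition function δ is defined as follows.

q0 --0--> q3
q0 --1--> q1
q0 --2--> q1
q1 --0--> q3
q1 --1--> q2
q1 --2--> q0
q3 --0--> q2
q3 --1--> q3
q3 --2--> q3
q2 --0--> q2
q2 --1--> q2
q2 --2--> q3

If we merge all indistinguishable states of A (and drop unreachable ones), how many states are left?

Reachable states from the start: {q2,q3}. Unreachable: {q0,q1} — drop them.
Initial partition by acceptance: {q3} | {q2}.
No further refinement is possible. Final partition (2 blocks): {q3} | {q2}.

2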